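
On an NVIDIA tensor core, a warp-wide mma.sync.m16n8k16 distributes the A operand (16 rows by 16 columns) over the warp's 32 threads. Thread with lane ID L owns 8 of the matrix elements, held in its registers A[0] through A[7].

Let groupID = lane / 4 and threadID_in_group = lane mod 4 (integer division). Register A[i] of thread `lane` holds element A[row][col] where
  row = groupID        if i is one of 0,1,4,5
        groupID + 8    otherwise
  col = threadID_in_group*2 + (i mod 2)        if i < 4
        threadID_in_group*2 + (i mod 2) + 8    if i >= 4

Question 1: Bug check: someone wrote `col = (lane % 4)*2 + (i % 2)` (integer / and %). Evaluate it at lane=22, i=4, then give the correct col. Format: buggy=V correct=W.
buggy=4 correct=12

`(lane % 4)*2 + (i % 2)`[22,4]->4
22: gid=5,tid=2
[4] (5+0,2*2+0+8) = (5,12)
col: 4 vs 12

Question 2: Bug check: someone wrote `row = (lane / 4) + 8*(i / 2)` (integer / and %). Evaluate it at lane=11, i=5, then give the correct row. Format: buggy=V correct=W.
buggy=18 correct=2

`(lane / 4) + 8*(i / 2)`[11,5]->18
lane 11->11/4=2, 11 mod 4=3
i=5  r:2+0->2  c:2·3+1+8->15
row: 18 vs 2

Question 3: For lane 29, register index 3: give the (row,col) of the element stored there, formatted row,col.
15,3

lane 29->29/4=7, 29 mod 4=1
i=3  r:7+8->15  c:2·1+1+0->3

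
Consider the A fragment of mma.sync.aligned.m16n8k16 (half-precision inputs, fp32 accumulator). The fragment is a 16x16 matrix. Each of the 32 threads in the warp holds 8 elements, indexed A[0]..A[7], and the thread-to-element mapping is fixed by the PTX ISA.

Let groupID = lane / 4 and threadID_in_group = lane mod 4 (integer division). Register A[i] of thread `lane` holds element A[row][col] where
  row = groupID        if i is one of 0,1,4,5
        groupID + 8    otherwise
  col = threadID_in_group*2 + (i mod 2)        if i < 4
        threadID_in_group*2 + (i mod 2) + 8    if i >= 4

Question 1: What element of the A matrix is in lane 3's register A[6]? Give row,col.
3: grp=0,tig=3
[6] (0+8,3*2+0+8) = (8,14)

8,14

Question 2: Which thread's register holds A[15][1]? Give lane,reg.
28,3

r=15⇒gr=7,Rb=1  c=1⇒Cb=0,th=0,odd=1
L=7*4+0=28  i=0*4+1*2+1=3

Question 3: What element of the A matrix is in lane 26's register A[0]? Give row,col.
L=26->g=26>>2=6, t=26&3=2
[0]->row 6+0=6  col 2·2+0+0=4

6,4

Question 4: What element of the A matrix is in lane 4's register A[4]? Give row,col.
lane 4: G=1 (4/4), T=0 (4%4)
i=4: r=1+0=1, c=0*2+0+8=8

1,8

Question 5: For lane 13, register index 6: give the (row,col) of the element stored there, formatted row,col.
11,10

L=13→G=13>>2=3, T=13&3=1
[6]→row 3+8=11  col 1·2+0+8=10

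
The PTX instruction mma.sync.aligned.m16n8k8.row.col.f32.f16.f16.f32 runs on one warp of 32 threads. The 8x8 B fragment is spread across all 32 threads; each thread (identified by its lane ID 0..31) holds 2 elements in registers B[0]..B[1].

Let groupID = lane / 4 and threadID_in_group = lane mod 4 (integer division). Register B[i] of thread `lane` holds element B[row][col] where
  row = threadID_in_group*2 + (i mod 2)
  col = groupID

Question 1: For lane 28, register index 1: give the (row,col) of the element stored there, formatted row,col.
1,7

lane 28⇒28/4=7, 28 mod 4=0
i=1  r:2·0+1⇒1  c:7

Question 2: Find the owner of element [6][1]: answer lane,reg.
7,0

c:1=>grp=1  r:6=>tig=3,lo=0
L=1*4+3=7  i=0=0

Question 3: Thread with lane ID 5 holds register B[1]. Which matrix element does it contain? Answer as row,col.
lane 5: G=1 (5/4), T=1 (5%4)
i=1: r=1*2+1=3, c=G=1

3,1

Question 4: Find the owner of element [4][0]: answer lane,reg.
2,0

c:0=>grp=0  r:4=>tig=2,lo=0
L=0*4+2=2  i=0=0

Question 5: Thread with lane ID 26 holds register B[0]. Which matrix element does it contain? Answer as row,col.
26: g=6,t=2
[0] (2*2+0,6) = (4,6)

4,6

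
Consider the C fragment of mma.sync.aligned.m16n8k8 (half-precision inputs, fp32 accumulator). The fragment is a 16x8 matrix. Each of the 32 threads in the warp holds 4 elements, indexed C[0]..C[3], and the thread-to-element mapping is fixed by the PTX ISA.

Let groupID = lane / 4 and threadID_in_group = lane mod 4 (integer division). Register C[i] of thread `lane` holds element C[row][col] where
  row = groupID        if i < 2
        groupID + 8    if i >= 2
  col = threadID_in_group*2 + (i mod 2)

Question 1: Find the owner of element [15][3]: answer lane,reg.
r=15→G=7,rhi=1  c=3→T=1,p=1
L=7*4+1=29  i=1*2+1=3

29,3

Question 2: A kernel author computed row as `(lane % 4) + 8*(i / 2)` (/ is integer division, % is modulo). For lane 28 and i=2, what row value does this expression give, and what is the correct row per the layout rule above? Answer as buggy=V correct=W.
buggy=8 correct=15

`(lane % 4) + 8*(i / 2)`[28,2]→8
lane 28: G=7 (28/4), T=0 (28%4)
i=2: r=7+8=15, c=0*2+0=0
row: 8 vs 15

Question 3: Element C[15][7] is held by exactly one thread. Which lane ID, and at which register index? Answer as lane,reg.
31,3

r=15->g=7,rb=1  c=7->t=3,b0=1
L=7*4+3=31  i=1*2+1=3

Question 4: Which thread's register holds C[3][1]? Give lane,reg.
12,1

r=3→G=3,rhi=0  c=1→T=0,p=1
L=3*4+0=12  i=0*2+1=1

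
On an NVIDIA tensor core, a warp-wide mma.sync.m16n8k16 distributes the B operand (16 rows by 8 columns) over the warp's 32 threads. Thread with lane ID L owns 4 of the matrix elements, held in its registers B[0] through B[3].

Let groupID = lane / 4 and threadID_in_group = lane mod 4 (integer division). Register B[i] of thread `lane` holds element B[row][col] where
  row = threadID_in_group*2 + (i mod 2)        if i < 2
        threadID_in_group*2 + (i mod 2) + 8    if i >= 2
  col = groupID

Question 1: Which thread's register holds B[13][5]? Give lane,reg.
22,3

c:5=>grp=5  r:13=>rB=1,tig=2,lo=1
L=5*4+2=22  i=1*2+1=3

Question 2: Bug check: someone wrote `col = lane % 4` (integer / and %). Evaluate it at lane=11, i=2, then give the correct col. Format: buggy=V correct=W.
`lane % 4`[11,2]→3
L=11→G=11>>2=2, T=11&3=3
[2]→row 3·2+0+8=14  col G=2
col: 3 vs 2

buggy=3 correct=2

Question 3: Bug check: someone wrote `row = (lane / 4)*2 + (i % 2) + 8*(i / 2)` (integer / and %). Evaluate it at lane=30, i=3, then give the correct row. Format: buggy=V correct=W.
`(lane / 4)*2 + (i % 2) + 8*(i / 2)`[30,3]→23
lane 30: G=7 (30/4), T=2 (30%4)
i=3: r=2*2+1+8=13, c=G=7
row: 23 vs 13

buggy=23 correct=13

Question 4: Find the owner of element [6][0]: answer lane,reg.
3,0

c=0->g=0  r=6->rb=0,t=3,b0=0
L=0*4+3=3  i=0*2+0=0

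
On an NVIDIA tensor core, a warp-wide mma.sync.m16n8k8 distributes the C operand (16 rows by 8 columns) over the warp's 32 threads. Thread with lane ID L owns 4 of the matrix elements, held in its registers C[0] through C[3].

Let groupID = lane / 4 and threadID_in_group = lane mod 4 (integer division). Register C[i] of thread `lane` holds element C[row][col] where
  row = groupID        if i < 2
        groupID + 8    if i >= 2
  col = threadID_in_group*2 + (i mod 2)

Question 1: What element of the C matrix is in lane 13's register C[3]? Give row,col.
11,3

L=13->gid=13>>2=3, tid=13&3=1
[3]->row 3+8=11  col 1·2+1=3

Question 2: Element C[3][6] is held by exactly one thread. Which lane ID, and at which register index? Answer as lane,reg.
r:3=>grp=3,rB=0  c:6=>tig=3,lo=0
L=3*4+3=15  i=0*2+0=0

15,0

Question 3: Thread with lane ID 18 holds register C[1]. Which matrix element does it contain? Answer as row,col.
lane 18: gr=4 (18/4), th=2 (18%4)
i=1: r=4+0=4, c=2*2+1=5

4,5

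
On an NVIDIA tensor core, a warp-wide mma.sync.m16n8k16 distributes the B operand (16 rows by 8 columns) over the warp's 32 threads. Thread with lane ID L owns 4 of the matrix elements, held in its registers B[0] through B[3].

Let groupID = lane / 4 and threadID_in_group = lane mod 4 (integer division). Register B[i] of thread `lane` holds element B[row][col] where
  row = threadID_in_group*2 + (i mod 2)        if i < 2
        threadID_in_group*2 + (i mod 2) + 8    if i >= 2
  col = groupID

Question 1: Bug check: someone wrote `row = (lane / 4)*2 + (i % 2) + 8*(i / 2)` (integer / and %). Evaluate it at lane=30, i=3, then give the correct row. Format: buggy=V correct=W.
`(lane / 4)*2 + (i % 2) + 8*(i / 2)`[30,3]→23
L=30→G=30>>2=7, T=30&3=2
[3]→row 2·2+1+8=13  col G=7
row: 23 vs 13

buggy=23 correct=13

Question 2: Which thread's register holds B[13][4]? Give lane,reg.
c:4=>grp=4  r:13=>rB=1,tig=2,lo=1
L=4*4+2=18  i=1*2+1=3

18,3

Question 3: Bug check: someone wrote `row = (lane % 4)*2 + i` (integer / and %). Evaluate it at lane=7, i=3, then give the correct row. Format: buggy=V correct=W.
`(lane % 4)*2 + i`[7,3]->9
lane 7: gid=1 (7/4), tid=3 (7%4)
i=3: r=3*2+1+8=15, c=gid=1
row: 9 vs 15

buggy=9 correct=15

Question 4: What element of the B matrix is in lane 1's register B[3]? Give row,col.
11,0

1: gr=0,th=1
[3] (1*2+1+8,0) = (11,0)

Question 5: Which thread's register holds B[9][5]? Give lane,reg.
c:5=>grp=5  r:9=>rB=1,tig=0,lo=1
L=5*4+0=20  i=1*2+1=3

20,3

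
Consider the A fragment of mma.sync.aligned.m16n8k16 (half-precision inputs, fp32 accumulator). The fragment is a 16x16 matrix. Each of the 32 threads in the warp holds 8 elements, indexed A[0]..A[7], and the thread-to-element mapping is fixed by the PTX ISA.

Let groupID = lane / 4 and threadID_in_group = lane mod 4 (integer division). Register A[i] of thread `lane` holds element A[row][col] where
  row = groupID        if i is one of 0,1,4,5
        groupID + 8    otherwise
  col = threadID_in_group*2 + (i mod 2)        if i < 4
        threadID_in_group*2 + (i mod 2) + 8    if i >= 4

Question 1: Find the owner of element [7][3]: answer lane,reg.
r: 7->gid=7,r8=0  c: 3->c8=0,tid=1,i&1=1
L=7*4+1=29  i=0*4+0*2+1=1

29,1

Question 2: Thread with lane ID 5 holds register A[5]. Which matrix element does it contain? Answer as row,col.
1,11

lane 5: gid=1 (5/4), tid=1 (5%4)
i=5: r=1+0=1, c=1*2+1+8=11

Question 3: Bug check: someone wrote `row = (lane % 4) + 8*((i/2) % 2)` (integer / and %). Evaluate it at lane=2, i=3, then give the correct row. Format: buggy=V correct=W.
buggy=10 correct=8

`(lane % 4) + 8*((i/2) % 2)`[2,3]→10
L=2→G=2>>2=0, T=2&3=2
[3]→row 0+8=8  col 2·2+1+0=5
row: 10 vs 8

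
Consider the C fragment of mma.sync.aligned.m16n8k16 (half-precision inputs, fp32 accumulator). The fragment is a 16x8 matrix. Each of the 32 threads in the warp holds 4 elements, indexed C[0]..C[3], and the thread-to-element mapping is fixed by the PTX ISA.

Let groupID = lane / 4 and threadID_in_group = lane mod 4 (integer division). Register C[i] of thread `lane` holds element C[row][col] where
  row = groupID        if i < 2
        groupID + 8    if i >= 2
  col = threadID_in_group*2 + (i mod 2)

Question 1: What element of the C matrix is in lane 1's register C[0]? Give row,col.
lane 1->1/4=0, 1 mod 4=1
i=0  r:0+0->0  c:2·1+0->2

0,2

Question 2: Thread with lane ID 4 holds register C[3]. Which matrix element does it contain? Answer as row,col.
4: G=1,T=0
[3] (1+8,0*2+1) = (9,1)

9,1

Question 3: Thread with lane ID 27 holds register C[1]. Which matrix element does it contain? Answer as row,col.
27: gr=6,th=3
[1] (6+0,3*2+1) = (6,7)

6,7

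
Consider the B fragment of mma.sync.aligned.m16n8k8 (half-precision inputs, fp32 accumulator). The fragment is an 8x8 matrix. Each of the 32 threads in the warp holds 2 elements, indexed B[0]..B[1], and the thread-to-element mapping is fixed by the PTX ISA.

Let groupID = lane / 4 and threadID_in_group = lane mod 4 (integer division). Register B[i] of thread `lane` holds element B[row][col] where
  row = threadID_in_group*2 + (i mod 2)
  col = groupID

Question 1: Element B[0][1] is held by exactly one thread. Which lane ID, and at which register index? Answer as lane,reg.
4,0

c=1⇒gr=1  r=0⇒th=0,odd=0
L=1*4+0=4  i=0=0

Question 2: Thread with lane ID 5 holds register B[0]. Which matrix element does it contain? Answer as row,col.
2,1

lane 5=>5/4=1, 5 mod 4=1
i=0  r:2·1+0=>2  c:1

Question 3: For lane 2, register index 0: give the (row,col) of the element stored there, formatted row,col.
lane 2: G=0 (2/4), T=2 (2%4)
i=0: r=2*2+0=4, c=G=0

4,0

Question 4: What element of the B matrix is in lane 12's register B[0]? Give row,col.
12: g=3,t=0
[0] (0*2+0,3) = (0,3)

0,3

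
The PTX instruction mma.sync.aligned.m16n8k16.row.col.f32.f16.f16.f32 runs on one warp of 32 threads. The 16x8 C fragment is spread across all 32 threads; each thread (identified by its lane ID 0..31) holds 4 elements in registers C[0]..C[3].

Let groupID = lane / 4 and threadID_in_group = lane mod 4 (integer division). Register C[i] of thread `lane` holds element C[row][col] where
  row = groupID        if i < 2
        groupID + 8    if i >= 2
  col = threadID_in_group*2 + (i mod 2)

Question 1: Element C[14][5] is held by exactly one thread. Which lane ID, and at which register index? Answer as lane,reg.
r:14=>grp=6,rB=1  c:5=>tig=2,lo=1
L=6*4+2=26  i=1*2+1=3

26,3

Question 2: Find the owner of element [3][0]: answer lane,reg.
12,0

r: 3->gid=3,r8=0  c: 0->tid=0,i&1=0
L=3*4+0=12  i=0*2+0=0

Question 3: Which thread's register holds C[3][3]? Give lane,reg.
13,1

r=3⇒gr=3,Rb=0  c=3⇒th=1,odd=1
L=3*4+1=13  i=0*2+1=1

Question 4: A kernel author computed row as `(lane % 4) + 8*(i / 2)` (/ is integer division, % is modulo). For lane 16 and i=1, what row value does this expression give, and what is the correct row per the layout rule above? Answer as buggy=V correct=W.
buggy=0 correct=4

`(lane % 4) + 8*(i / 2)`[16,1]->0
16: g=4,t=0
[1] (4+0,0*2+1) = (4,1)
row: 0 vs 4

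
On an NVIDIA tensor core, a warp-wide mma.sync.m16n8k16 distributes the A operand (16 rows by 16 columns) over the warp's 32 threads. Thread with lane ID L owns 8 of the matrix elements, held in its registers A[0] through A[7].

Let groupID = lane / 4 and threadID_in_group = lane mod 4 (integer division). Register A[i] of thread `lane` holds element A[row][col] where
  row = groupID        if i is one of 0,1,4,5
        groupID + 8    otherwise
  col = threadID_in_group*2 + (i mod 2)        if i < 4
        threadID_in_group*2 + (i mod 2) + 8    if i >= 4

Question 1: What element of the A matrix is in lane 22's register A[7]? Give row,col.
13,13

22: gr=5,th=2
[7] (5+8,2*2+1+8) = (13,13)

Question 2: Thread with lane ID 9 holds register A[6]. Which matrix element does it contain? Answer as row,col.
lane 9: gid=2 (9/4), tid=1 (9%4)
i=6: r=2+8=10, c=1*2+0+8=10

10,10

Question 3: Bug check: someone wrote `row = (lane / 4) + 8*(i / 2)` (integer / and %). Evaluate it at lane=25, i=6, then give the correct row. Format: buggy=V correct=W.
buggy=30 correct=14

`(lane / 4) + 8*(i / 2)`[25,6]->30
L=25->g=25>>2=6, t=25&3=1
[6]->row 6+8=14  col 1·2+0+8=10
row: 30 vs 14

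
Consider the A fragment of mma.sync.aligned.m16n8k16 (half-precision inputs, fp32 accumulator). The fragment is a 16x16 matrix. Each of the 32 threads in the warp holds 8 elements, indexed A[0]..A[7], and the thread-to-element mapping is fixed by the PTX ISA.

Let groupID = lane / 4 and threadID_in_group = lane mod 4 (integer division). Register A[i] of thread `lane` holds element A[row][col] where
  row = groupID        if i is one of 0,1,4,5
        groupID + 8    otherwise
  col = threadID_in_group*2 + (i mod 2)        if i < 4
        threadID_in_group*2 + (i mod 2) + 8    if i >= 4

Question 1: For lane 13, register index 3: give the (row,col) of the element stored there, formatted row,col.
11,3

L=13⇒gr=13>>2=3, th=13&3=1
[3]⇒row 3+8=11  col 1·2+1+0=3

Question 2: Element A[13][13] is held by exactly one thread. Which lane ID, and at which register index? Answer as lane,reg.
r:13=>grp=5,rB=1  c:13=>cB=1,tig=2,lo=1
L=5*4+2=22  i=1*4+1*2+1=7

22,7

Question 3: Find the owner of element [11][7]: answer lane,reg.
15,3

r=11⇒gr=3,Rb=1  c=7⇒Cb=0,th=3,odd=1
L=3*4+3=15  i=0*4+1*2+1=3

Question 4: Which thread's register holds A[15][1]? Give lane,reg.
28,3

r=15->g=7,rb=1  c=1->cb=0,t=0,b0=1
L=7*4+0=28  i=0*4+1*2+1=3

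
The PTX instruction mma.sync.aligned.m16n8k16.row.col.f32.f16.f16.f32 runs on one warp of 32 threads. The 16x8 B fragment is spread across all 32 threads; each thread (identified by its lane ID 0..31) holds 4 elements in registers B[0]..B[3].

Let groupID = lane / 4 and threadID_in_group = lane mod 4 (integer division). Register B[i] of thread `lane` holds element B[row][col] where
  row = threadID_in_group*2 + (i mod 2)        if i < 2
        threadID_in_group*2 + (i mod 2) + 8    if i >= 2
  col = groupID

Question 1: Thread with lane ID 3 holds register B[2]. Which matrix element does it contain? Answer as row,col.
lane 3⇒3/4=0, 3 mod 4=3
i=2  r:2·3+0+8⇒14  c:0

14,0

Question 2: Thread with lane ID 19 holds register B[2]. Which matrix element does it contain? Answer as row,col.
14,4

L=19⇒gr=19>>2=4, th=19&3=3
[2]⇒row 3·2+0+8=14  col gr=4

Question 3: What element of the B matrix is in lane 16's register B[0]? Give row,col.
L=16=>grp=16>>2=4, tig=16&3=0
[0]=>row 0·2+0+0=0  col grp=4

0,4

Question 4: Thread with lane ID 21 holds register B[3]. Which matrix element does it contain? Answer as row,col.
11,5

L=21→G=21>>2=5, T=21&3=1
[3]→row 1·2+1+8=11  col G=5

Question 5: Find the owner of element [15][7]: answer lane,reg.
c:7=>grp=7  r:15=>rB=1,tig=3,lo=1
L=7*4+3=31  i=1*2+1=3

31,3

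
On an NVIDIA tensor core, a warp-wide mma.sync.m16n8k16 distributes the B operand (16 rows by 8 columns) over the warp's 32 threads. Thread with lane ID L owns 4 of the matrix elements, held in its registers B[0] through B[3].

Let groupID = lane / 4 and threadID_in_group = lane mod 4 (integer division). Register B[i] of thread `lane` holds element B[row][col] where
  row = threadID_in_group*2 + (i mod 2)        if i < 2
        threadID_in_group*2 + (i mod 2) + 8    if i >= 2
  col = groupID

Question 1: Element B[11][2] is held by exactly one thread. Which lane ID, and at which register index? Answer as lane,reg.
9,3

c=2→G=2  r=11→rhi=1,T=1,p=1
L=2*4+1=9  i=1*2+1=3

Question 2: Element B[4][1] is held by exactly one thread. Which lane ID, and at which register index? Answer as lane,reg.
6,0

c:1=>grp=1  r:4=>rB=0,tig=2,lo=0
L=1*4+2=6  i=0*2+0=0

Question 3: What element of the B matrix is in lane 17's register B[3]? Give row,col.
L=17⇒gr=17>>2=4, th=17&3=1
[3]⇒row 1·2+1+8=11  col gr=4

11,4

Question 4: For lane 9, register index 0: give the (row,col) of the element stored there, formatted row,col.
9: G=2,T=1
[0] (1*2+0+0,2) = (2,2)

2,2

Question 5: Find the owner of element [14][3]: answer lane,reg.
c=3->g=3  r=14->rb=1,t=3,b0=0
L=3*4+3=15  i=1*2+0=2

15,2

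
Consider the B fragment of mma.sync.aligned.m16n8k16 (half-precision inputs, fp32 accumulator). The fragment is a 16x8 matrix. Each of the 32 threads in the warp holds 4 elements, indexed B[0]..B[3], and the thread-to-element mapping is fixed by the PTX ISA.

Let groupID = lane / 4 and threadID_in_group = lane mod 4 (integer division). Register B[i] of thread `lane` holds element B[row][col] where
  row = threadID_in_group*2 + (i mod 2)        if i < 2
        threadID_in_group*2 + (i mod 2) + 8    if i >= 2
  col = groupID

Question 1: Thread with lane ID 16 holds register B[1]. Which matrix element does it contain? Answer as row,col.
1,4

lane 16->16/4=4, 16 mod 4=0
i=1  r:2·0+1+0->1  c:4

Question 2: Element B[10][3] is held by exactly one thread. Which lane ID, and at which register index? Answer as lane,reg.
13,2

c=3→G=3  r=10→rhi=1,T=1,p=0
L=3*4+1=13  i=1*2+0=2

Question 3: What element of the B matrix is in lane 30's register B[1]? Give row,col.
5,7

lane 30=>30/4=7, 30 mod 4=2
i=1  r:2·2+1+0=>5  c:7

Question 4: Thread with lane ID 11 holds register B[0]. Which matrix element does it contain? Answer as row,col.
lane 11→11/4=2, 11 mod 4=3
i=0  r:2·3+0+0→6  c:2

6,2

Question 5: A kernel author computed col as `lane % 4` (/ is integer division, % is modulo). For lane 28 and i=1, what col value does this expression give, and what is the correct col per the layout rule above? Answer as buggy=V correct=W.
`lane % 4`[28,1]->0
lane 28: g=7 (28/4), t=0 (28%4)
i=1: r=0*2+1+0=1, c=g=7
col: 0 vs 7

buggy=0 correct=7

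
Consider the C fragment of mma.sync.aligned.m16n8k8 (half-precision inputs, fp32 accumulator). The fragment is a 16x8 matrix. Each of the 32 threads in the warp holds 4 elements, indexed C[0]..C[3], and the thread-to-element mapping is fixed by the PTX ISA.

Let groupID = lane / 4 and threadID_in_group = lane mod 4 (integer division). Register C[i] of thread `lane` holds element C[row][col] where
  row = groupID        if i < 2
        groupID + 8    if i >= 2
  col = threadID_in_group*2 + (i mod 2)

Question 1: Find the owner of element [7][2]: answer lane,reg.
r=7->g=7,rb=0  c=2->t=1,b0=0
L=7*4+1=29  i=0*2+0=0

29,0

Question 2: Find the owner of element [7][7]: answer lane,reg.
r=7->g=7,rb=0  c=7->t=3,b0=1
L=7*4+3=31  i=0*2+1=1

31,1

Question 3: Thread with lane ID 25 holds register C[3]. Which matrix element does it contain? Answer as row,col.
L=25->g=25>>2=6, t=25&3=1
[3]->row 6+8=14  col 1·2+1=3

14,3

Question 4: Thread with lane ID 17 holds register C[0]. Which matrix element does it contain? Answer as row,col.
4,2

L=17⇒gr=17>>2=4, th=17&3=1
[0]⇒row 4+0=4  col 1·2+0=2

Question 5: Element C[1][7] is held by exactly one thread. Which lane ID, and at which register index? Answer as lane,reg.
7,1

r=1⇒gr=1,Rb=0  c=7⇒th=3,odd=1
L=1*4+3=7  i=0*2+1=1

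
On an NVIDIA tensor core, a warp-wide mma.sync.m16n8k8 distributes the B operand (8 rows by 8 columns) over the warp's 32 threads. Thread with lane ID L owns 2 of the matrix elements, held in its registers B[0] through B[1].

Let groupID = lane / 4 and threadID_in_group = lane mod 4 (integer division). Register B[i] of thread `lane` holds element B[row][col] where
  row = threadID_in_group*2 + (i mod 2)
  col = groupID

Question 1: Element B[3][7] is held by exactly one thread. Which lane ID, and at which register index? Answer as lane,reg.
c: 7->gid=7  r: 3->tid=1,i&1=1
L=7*4+1=29  i=1=1

29,1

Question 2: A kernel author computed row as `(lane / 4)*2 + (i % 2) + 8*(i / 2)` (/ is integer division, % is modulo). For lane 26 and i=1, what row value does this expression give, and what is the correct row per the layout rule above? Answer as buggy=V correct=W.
buggy=13 correct=5

`(lane / 4)*2 + (i % 2) + 8*(i / 2)`[26,1]→13
26: G=6,T=2
[1] (2*2+1,6) = (5,6)
row: 13 vs 5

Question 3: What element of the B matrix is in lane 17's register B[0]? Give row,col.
2,4

lane 17->17/4=4, 17 mod 4=1
i=0  r:2·1+0->2  c:4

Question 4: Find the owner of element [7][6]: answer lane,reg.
27,1

c: 6->gid=6  r: 7->tid=3,i&1=1
L=6*4+3=27  i=1=1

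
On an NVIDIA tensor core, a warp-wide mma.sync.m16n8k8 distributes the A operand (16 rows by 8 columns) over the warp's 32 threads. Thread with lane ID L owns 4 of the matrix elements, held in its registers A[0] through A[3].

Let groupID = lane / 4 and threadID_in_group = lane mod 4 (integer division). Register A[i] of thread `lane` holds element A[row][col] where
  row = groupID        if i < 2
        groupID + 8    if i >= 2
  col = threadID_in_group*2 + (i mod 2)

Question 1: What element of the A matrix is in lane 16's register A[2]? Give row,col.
12,0

lane 16⇒16/4=4, 16 mod 4=0
i=2  r:4+8⇒12  c:2·0+0⇒0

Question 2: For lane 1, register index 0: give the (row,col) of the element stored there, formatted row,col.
0,2

lane 1=>1/4=0, 1 mod 4=1
i=0  r:0+0=>0  c:2·1+0=>2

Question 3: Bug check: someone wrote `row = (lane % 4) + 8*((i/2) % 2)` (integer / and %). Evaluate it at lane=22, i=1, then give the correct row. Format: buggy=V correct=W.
buggy=2 correct=5

`(lane % 4) + 8*((i/2) % 2)`[22,1]=>2
lane 22: grp=5 (22/4), tig=2 (22%4)
i=1: r=5+0=5, c=2*2+1=5
row: 2 vs 5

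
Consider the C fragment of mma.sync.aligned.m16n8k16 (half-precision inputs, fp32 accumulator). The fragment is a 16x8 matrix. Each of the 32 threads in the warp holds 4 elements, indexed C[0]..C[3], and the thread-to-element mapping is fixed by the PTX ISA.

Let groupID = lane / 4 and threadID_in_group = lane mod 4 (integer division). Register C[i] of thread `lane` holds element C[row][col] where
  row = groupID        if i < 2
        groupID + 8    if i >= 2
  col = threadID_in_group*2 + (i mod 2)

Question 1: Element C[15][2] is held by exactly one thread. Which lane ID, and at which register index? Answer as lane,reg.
r=15->g=7,rb=1  c=2->t=1,b0=0
L=7*4+1=29  i=1*2+0=2

29,2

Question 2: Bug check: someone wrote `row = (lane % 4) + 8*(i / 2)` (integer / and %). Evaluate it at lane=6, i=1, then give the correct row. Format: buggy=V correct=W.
buggy=2 correct=1

`(lane % 4) + 8*(i / 2)`[6,1]⇒2
L=6⇒gr=6>>2=1, th=6&3=2
[1]⇒row 1+0=1  col 2·2+1=5
row: 2 vs 1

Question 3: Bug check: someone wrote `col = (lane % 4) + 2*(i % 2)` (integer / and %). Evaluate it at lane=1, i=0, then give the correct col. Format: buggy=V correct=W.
buggy=1 correct=2

`(lane % 4) + 2*(i % 2)`[1,0]=>1
1: grp=0,tig=1
[0] (0+0,1*2+0) = (0,2)
col: 1 vs 2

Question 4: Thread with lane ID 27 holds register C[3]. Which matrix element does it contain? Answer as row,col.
lane 27=>27/4=6, 27 mod 4=3
i=3  r:6+8=>14  c:2·3+1=>7

14,7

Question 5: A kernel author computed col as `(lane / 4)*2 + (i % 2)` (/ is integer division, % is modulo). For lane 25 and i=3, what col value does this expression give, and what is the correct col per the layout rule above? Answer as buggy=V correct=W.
`(lane / 4)*2 + (i % 2)`[25,3]=>13
lane 25: grp=6 (25/4), tig=1 (25%4)
i=3: r=6+8=14, c=1*2+1=3
col: 13 vs 3

buggy=13 correct=3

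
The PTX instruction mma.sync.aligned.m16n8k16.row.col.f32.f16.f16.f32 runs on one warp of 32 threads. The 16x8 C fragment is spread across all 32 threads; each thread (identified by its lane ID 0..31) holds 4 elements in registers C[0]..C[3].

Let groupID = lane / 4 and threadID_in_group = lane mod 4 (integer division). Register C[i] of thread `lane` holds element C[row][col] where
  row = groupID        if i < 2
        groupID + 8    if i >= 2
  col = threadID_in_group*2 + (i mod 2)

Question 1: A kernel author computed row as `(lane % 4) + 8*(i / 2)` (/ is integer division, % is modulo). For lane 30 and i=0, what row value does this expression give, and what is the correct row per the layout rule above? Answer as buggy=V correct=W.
buggy=2 correct=7

`(lane % 4) + 8*(i / 2)`[30,0]→2
lane 30: G=7 (30/4), T=2 (30%4)
i=0: r=7+0=7, c=2*2+0=4
row: 2 vs 7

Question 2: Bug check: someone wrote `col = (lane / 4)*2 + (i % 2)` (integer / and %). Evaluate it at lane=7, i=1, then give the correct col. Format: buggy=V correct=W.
buggy=3 correct=7

`(lane / 4)*2 + (i % 2)`[7,1]→3
7: G=1,T=3
[1] (1+0,3*2+1) = (1,7)
col: 3 vs 7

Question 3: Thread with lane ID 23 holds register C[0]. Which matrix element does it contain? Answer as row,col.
5,6

lane 23: gr=5 (23/4), th=3 (23%4)
i=0: r=5+0=5, c=3*2+0=6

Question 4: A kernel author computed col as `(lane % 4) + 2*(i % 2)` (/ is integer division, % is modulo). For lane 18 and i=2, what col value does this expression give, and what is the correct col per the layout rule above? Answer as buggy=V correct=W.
buggy=2 correct=4

`(lane % 4) + 2*(i % 2)`[18,2]->2
lane 18->18/4=4, 18 mod 4=2
i=2  r:4+8->12  c:2·2+0->4
col: 2 vs 4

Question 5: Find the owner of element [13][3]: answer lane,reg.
21,3

r: 13->gid=5,r8=1  c: 3->tid=1,i&1=1
L=5*4+1=21  i=1*2+1=3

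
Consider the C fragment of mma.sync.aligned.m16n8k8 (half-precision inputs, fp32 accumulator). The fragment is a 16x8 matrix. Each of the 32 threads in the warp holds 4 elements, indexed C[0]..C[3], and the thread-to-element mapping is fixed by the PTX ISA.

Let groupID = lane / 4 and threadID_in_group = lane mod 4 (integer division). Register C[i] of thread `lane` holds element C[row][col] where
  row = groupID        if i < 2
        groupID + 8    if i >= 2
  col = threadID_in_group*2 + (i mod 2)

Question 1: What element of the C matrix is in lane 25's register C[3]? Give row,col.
lane 25->25/4=6, 25 mod 4=1
i=3  r:6+8->14  c:2·1+1->3

14,3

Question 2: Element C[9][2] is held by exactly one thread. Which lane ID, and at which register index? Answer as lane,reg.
5,2

r: 9->gid=1,r8=1  c: 2->tid=1,i&1=0
L=1*4+1=5  i=1*2+0=2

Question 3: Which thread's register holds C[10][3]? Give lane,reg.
r: 10->gid=2,r8=1  c: 3->tid=1,i&1=1
L=2*4+1=9  i=1*2+1=3

9,3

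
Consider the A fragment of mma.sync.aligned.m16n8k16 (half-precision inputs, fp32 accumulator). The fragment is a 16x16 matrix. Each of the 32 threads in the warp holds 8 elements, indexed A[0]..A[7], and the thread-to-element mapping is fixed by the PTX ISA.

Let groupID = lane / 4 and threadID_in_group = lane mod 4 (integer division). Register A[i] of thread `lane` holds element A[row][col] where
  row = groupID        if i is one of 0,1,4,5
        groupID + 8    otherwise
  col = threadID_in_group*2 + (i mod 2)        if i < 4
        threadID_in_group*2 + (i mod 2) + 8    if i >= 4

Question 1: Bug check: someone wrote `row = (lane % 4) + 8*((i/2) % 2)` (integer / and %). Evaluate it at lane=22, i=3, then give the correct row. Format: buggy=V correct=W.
`(lane % 4) + 8*((i/2) % 2)`[22,3]->10
L=22->g=22>>2=5, t=22&3=2
[3]->row 5+8=13  col 2·2+1+0=5
row: 10 vs 13

buggy=10 correct=13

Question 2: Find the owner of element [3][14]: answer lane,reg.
15,4

r=3->g=3,rb=0  c=14->cb=1,t=3,b0=0
L=3*4+3=15  i=1*4+0*2+0=4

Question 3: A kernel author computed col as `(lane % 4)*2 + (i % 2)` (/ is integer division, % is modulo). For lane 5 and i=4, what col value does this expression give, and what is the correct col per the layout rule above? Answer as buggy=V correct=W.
`(lane % 4)*2 + (i % 2)`[5,4]→2
lane 5: G=1 (5/4), T=1 (5%4)
i=4: r=1+0=1, c=1*2+0+8=10
col: 2 vs 10

buggy=2 correct=10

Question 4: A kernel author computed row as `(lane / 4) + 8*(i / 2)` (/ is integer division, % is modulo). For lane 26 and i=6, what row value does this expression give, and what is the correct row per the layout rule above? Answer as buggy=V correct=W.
buggy=30 correct=14

`(lane / 4) + 8*(i / 2)`[26,6]=>30
lane 26=>26/4=6, 26 mod 4=2
i=6  r:6+8=>14  c:2·2+0+8=>12
row: 30 vs 14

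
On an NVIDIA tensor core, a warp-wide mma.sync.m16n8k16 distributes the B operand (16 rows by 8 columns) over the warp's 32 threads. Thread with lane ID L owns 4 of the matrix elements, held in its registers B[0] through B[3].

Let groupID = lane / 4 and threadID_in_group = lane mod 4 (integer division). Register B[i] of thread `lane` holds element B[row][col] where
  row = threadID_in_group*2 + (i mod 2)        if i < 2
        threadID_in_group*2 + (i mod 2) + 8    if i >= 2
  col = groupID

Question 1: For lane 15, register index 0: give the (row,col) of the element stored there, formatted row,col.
6,3

lane 15: gid=3 (15/4), tid=3 (15%4)
i=0: r=3*2+0+0=6, c=gid=3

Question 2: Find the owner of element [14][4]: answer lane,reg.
c=4->g=4  r=14->rb=1,t=3,b0=0
L=4*4+3=19  i=1*2+0=2

19,2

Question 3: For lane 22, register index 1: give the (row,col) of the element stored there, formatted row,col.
L=22=>grp=22>>2=5, tig=22&3=2
[1]=>row 2·2+1+0=5  col grp=5

5,5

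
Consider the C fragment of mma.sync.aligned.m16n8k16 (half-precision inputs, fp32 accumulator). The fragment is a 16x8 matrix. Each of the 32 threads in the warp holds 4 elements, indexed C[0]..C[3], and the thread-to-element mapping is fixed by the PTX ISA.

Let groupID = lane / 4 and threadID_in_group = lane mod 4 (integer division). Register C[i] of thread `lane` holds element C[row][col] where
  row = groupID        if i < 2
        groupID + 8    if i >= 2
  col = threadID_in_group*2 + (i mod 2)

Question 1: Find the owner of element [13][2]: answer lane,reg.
21,2

r:13=>grp=5,rB=1  c:2=>tig=1,lo=0
L=5*4+1=21  i=1*2+0=2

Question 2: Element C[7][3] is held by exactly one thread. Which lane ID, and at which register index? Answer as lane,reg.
r:7=>grp=7,rB=0  c:3=>tig=1,lo=1
L=7*4+1=29  i=0*2+1=1

29,1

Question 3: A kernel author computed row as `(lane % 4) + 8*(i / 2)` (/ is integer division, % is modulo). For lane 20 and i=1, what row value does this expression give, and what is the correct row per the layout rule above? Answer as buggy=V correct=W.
`(lane % 4) + 8*(i / 2)`[20,1]⇒0
L=20⇒gr=20>>2=5, th=20&3=0
[1]⇒row 5+0=5  col 0·2+1=1
row: 0 vs 5

buggy=0 correct=5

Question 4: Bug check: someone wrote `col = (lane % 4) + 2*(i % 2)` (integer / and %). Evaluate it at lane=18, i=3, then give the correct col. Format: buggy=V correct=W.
buggy=4 correct=5

`(lane % 4) + 2*(i % 2)`[18,3]⇒4
lane 18: gr=4 (18/4), th=2 (18%4)
i=3: r=4+8=12, c=2*2+1=5
col: 4 vs 5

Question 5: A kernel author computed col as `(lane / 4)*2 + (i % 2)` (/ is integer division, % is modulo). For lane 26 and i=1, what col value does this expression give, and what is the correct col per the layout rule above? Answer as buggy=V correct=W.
`(lane / 4)*2 + (i % 2)`[26,1]→13
26: G=6,T=2
[1] (6+0,2*2+1) = (6,5)
col: 13 vs 5

buggy=13 correct=5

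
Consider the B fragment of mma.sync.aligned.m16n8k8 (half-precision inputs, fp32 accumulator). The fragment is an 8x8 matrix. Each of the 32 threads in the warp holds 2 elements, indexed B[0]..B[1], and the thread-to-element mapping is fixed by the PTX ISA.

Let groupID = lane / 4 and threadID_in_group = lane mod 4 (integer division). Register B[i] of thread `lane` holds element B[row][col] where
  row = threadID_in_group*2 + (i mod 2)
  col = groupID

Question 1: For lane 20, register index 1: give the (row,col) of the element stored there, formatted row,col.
1,5

20: G=5,T=0
[1] (0*2+1,5) = (1,5)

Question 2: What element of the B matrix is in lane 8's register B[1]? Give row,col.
L=8->g=8>>2=2, t=8&3=0
[1]->row 0·2+1=1  col g=2

1,2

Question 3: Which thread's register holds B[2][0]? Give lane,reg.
c=0->g=0  r=2->t=1,b0=0
L=0*4+1=1  i=0=0

1,0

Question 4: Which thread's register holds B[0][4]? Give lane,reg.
c: 4->gid=4  r: 0->tid=0,i&1=0
L=4*4+0=16  i=0=0

16,0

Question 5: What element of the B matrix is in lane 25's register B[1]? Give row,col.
3,6

25: grp=6,tig=1
[1] (1*2+1,6) = (3,6)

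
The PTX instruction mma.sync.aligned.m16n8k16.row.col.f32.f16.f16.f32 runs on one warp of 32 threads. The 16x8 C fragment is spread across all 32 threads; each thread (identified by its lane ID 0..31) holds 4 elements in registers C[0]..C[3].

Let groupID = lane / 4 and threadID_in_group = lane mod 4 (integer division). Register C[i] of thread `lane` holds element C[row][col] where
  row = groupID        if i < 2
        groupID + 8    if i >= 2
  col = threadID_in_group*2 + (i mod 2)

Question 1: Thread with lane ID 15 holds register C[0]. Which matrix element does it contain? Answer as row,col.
15: gr=3,th=3
[0] (3+0,3*2+0) = (3,6)

3,6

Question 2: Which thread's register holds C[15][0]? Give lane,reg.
28,2

r=15→G=7,rhi=1  c=0→T=0,p=0
L=7*4+0=28  i=1*2+0=2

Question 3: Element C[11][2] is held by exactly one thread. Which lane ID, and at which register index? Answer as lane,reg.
13,2

r:11=>grp=3,rB=1  c:2=>tig=1,lo=0
L=3*4+1=13  i=1*2+0=2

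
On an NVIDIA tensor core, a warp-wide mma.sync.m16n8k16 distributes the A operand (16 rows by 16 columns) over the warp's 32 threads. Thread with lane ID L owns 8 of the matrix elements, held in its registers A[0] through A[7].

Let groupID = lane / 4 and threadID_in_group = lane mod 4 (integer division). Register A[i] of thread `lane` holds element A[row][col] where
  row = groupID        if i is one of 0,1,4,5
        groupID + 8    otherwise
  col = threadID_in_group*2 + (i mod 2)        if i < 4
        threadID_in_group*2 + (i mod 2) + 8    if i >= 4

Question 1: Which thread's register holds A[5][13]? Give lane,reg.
22,5

r=5⇒gr=5,Rb=0  c=13⇒Cb=1,th=2,odd=1
L=5*4+2=22  i=1*4+0*2+1=5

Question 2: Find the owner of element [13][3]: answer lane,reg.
r: 13->gid=5,r8=1  c: 3->c8=0,tid=1,i&1=1
L=5*4+1=21  i=0*4+1*2+1=3

21,3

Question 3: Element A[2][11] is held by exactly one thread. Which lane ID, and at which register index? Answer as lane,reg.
9,5

r=2⇒gr=2,Rb=0  c=11⇒Cb=1,th=1,odd=1
L=2*4+1=9  i=1*4+0*2+1=5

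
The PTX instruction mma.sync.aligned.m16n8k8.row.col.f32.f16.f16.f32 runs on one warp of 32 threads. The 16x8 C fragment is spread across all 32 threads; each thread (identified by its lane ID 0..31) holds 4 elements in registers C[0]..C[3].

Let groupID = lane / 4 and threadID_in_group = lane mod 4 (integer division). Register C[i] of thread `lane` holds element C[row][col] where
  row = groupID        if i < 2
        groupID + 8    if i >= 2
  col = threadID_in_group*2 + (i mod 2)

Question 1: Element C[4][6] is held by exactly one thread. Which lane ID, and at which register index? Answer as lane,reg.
r=4⇒gr=4,Rb=0  c=6⇒th=3,odd=0
L=4*4+3=19  i=0*2+0=0

19,0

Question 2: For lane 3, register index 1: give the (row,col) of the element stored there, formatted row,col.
0,7

lane 3→3/4=0, 3 mod 4=3
i=1  r:0+0→0  c:2·3+1→7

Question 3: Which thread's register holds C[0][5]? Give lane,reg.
2,1

r=0⇒gr=0,Rb=0  c=5⇒th=2,odd=1
L=0*4+2=2  i=0*2+1=1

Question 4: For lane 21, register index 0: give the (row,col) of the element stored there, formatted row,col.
5,2

21: g=5,t=1
[0] (5+0,1*2+0) = (5,2)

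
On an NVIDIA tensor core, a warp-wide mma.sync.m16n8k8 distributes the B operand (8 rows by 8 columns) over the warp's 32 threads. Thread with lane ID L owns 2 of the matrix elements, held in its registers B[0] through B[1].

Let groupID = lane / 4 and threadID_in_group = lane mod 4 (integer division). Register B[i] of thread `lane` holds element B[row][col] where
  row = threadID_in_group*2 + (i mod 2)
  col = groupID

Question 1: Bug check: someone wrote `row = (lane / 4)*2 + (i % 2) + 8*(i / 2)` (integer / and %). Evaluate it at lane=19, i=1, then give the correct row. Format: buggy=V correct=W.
buggy=9 correct=7

`(lane / 4)*2 + (i % 2) + 8*(i / 2)`[19,1]->9
lane 19->19/4=4, 19 mod 4=3
i=1  r:2·3+1->7  c:4
row: 9 vs 7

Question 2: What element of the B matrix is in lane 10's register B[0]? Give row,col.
4,2

10: G=2,T=2
[0] (2*2+0,2) = (4,2)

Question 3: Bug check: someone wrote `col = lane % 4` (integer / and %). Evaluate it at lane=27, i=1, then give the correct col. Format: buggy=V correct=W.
buggy=3 correct=6

`lane % 4`[27,1]→3
lane 27: G=6 (27/4), T=3 (27%4)
i=1: r=3*2+1=7, c=G=6
col: 3 vs 6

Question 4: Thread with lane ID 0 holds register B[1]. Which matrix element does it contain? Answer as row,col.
1,0

lane 0: g=0 (0/4), t=0 (0%4)
i=1: r=0*2+1=1, c=g=0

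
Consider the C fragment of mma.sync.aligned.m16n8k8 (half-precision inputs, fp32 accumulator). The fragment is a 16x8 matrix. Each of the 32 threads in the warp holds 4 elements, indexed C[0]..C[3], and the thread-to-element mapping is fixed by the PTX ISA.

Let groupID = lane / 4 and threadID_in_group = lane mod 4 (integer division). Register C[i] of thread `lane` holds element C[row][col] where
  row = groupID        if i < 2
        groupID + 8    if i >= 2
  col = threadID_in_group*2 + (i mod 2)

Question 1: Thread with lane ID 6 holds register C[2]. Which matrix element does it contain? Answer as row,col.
9,4

L=6->g=6>>2=1, t=6&3=2
[2]->row 1+8=9  col 2·2+0=4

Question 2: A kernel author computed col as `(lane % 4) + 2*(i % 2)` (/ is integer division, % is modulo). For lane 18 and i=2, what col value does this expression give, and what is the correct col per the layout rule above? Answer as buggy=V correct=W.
`(lane % 4) + 2*(i % 2)`[18,2]->2
lane 18: g=4 (18/4), t=2 (18%4)
i=2: r=4+8=12, c=2*2+0=4
col: 2 vs 4

buggy=2 correct=4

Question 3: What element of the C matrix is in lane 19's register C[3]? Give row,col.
12,7

lane 19: grp=4 (19/4), tig=3 (19%4)
i=3: r=4+8=12, c=3*2+1=7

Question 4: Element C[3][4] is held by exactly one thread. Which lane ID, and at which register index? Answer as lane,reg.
r=3→G=3,rhi=0  c=4→T=2,p=0
L=3*4+2=14  i=0*2+0=0

14,0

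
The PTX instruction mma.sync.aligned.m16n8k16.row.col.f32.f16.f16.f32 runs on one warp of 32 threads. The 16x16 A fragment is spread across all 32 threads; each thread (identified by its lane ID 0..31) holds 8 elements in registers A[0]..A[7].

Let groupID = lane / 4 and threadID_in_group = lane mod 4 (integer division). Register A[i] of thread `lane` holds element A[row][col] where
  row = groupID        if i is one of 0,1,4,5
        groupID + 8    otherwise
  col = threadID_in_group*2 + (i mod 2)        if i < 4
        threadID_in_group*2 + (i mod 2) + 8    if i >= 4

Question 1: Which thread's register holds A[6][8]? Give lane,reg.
r=6→G=6,rhi=0  c=8→chi=1,T=0,p=0
L=6*4+0=24  i=1*4+0*2+0=4

24,4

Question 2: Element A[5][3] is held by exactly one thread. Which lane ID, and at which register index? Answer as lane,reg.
21,1

r=5⇒gr=5,Rb=0  c=3⇒Cb=0,th=1,odd=1
L=5*4+1=21  i=0*4+0*2+1=1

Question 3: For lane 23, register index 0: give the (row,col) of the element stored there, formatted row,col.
23: gid=5,tid=3
[0] (5+0,3*2+0+0) = (5,6)

5,6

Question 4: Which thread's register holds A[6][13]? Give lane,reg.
r:6=>grp=6,rB=0  c:13=>cB=1,tig=2,lo=1
L=6*4+2=26  i=1*4+0*2+1=5

26,5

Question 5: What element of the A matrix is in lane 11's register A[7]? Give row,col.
L=11⇒gr=11>>2=2, th=11&3=3
[7]⇒row 2+8=10  col 3·2+1+8=15

10,15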